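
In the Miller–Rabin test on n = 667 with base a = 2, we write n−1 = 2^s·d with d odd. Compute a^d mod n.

667 − 1 = 666 = 2^1 · 333, so d = 333.
2^1 ≡ 2 (mod 667)
2^2 ≡ 2^2 = 4 ≡ 4 (mod 667)
2^4 ≡ 4^2 = 16 ≡ 16 (mod 667)
2^8 ≡ 16^2 = 256 ≡ 256 (mod 667)
2^16 ≡ 256^2 = 65536 ≡ 170 (mod 667)
2^32 ≡ 170^2 = 28900 ≡ 219 (mod 667)
2^64 ≡ 219^2 = 47961 ≡ 604 (mod 667)
2^128 ≡ 604^2 = 364816 ≡ 634 (mod 667)
2^256 ≡ 634^2 = 401956 ≡ 422 (mod 667)
333 = 256 + 64 + 8 + 4 + 1 in binary powers of 2.
So 2^333 ≡ 422 · 604 · 256 · 16 · 2 ≡ 330 (mod 667).
Squaring chain: 330; never reaches −1, so base 2 is a Miller–Rabin witness that 667 is composite.

330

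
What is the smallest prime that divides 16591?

47

16591 is odd.
Digit sum 22, not divisible by 3.
Ends in 1: not divisible by 5.
7: 16591 = 7·2370 + 1
11: 16591 = 11·1508 + 3
13: 16591 = 13·1276 + 3
17: 16591 = 17·975 + 16
19: 16591 = 19·873 + 4
23: 16591 = 23·721 + 8
29: 16591 = 29·572 + 3
31: 16591 = 31·535 + 6
37: 16591 = 37·448 + 15
41: 16591 = 41·404 + 27
43: 16591 = 43·385 + 36
47: 16591 = 47·353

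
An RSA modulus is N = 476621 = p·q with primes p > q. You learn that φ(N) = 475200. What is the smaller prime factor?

541

φ(n) = (p−1)(q−1) = n − (p+q) + 1, so p + q = 476621 − 475200 + 1 = 1422.
p and q are the roots of t² − 1422t + 476621 = 0.
Discriminant: 1422² − 4·476621 = 2022084 − 1906484 = 115600; √115600 = 340.
q = (1422 − 340)/2 = 541, p = (1422 + 340)/2 = 881.
Check: 541 · 881 = 476621.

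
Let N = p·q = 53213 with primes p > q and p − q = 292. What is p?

Since p = q + 292, we have 53213 = q(q + 292), so q² + 292q − 53213 = 0.
Discriminant: 292² + 4·53213 = 85264 + 212852 = 298116; √298116 = 546.
q = (−292 + 546)/2 = 127, and p = q + 292 = 419.
Check: 127 · 419 = 53213.

419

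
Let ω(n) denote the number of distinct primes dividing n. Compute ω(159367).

159367 = 13^2 · 943
943 = 23 · 41
159367 = 13^2 · 23 · 41, which has 3 distinct prime factors.

3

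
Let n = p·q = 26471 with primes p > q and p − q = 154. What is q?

Since p = q + 154, we have 26471 = q(q + 154), so q² + 154q − 26471 = 0.
Discriminant: 154² + 4·26471 = 23716 + 105884 = 129600; √129600 = 360.
q = (−154 + 360)/2 = 103, and p = q + 154 = 257.
Check: 103 · 257 = 26471.

103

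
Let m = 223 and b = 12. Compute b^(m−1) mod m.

12^1 ≡ 12 (mod 223)
12^2 ≡ 12^2 = 144 ≡ 144 (mod 223)
12^4 ≡ 144^2 = 20736 ≡ 220 (mod 223)
12^8 ≡ 220^2 = 48400 ≡ 9 (mod 223)
12^16 ≡ 9^2 = 81 ≡ 81 (mod 223)
12^32 ≡ 81^2 = 6561 ≡ 94 (mod 223)
12^64 ≡ 94^2 = 8836 ≡ 139 (mod 223)
12^128 ≡ 139^2 = 19321 ≡ 143 (mod 223)
222 = 128 + 64 + 16 + 8 + 4 + 2 in binary powers of 2.
So 12^222 ≡ 143 · 139 · 81 · 9 · 220 · 144 ≡ 1 (mod 223).
Since the result is 1, base 12 gives no evidence that 223 is composite.

1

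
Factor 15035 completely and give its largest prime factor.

97

15035 = 5 · 3007
3007 = 31 · 97
97 is prime.
So 15035 = 5 · 31 · 97; the largest prime factor is 97.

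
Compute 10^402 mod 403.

10^1 ≡ 10 (mod 403)
10^2 ≡ 10^2 = 100 ≡ 100 (mod 403)
10^4 ≡ 100^2 = 10000 ≡ 328 (mod 403)
10^8 ≡ 328^2 = 107584 ≡ 386 (mod 403)
10^16 ≡ 386^2 = 148996 ≡ 289 (mod 403)
10^32 ≡ 289^2 = 83521 ≡ 100 (mod 403)
10^64 ≡ 100^2 = 10000 ≡ 328 (mod 403)
10^128 ≡ 328^2 = 107584 ≡ 386 (mod 403)
10^256 ≡ 386^2 = 148996 ≡ 289 (mod 403)
402 = 256 + 128 + 16 + 2 in binary powers of 2.
So 10^402 ≡ 289 · 386 · 289 · 100 ≡ 66 (mod 403).
Since 66 ≠ 1, base 10 is a Fermat witness: 403 is composite.

66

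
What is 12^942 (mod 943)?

12^1 ≡ 12 (mod 943)
12^2 ≡ 12^2 = 144 ≡ 144 (mod 943)
12^4 ≡ 144^2 = 20736 ≡ 933 (mod 943)
12^8 ≡ 933^2 = 870489 ≡ 100 (mod 943)
12^16 ≡ 100^2 = 10000 ≡ 570 (mod 943)
12^32 ≡ 570^2 = 324900 ≡ 508 (mod 943)
12^64 ≡ 508^2 = 258064 ≡ 625 (mod 943)
12^128 ≡ 625^2 = 390625 ≡ 223 (mod 943)
12^256 ≡ 223^2 = 49729 ≡ 693 (mod 943)
12^512 ≡ 693^2 = 480249 ≡ 262 (mod 943)
942 = 512 + 256 + 128 + 32 + 8 + 4 + 2 in binary powers of 2.
So 12^942 ≡ 262 · 693 · 223 · 508 · 100 · 933 · 144 ≡ 430 (mod 943).
Since 430 ≠ 1, base 12 is a Fermat witness: 943 is composite.

430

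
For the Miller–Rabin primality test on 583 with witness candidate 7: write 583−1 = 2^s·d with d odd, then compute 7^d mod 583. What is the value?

583 − 1 = 582 = 2^1 · 291, so d = 291.
7^1 ≡ 7 (mod 583)
7^2 ≡ 7^2 = 49 ≡ 49 (mod 583)
7^4 ≡ 49^2 = 2401 ≡ 69 (mod 583)
7^8 ≡ 69^2 = 4761 ≡ 97 (mod 583)
7^16 ≡ 97^2 = 9409 ≡ 81 (mod 583)
7^32 ≡ 81^2 = 6561 ≡ 148 (mod 583)
7^64 ≡ 148^2 = 21904 ≡ 333 (mod 583)
7^128 ≡ 333^2 = 110889 ≡ 119 (mod 583)
7^256 ≡ 119^2 = 14161 ≡ 169 (mod 583)
291 = 256 + 32 + 2 + 1 in binary powers of 2.
So 7^291 ≡ 169 · 148 · 49 · 7 ≡ 271 (mod 583).
Squaring chain: 271; never reaches −1, so base 7 is a Miller–Rabin witness that 583 is composite.

271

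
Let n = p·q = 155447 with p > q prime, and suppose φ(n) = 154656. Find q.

φ(n) = (p−1)(q−1) = n − (p+q) + 1, so p + q = 155447 − 154656 + 1 = 792.
p and q are the roots of t² − 792t + 155447 = 0.
Discriminant: 792² − 4·155447 = 627264 − 621788 = 5476; √5476 = 74.
q = (792 − 74)/2 = 359, p = (792 + 74)/2 = 433.
Check: 359 · 433 = 155447.

359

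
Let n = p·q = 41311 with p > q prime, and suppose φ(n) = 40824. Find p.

379

φ(n) = (p−1)(q−1) = n − (p+q) + 1, so p + q = 41311 − 40824 + 1 = 488.
p and q are the roots of t² − 488t + 41311 = 0.
Discriminant: 488² − 4·41311 = 238144 − 165244 = 72900; √72900 = 270.
q = (488 − 270)/2 = 109, p = (488 + 270)/2 = 379.
Check: 109 · 379 = 41311.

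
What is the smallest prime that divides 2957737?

89

2957737 is odd.
Digit sum 40, not divisible by 3.
Ends in 7: not divisible by 5.
7: 2957737 = 7·422533 + 6
11: 2957737 = 11·268885 + 2
13: 2957737 = 13·227518 + 3
17: 2957737 = 17·173984 + 9
19: 2957737 = 19·155670 + 7
23: 2957737 = 23·128597 + 6
29: 2957737 = 29·101990 + 27
31: 2957737 = 31·95410 + 27
37: 2957737 = 37·79938 + 31
41: 2957737 = 41·72139 + 38
43: 2957737 = 43·68784 + 25
47: 2957737 = 47·62930 + 27
53: 2957737 = 53·55806 + 19
59: 2957737 = 59·50131 + 8
61: 2957737 = 61·48487 + 30
67: 2957737 = 67·44145 + 22
71: 2957737 = 71·41658 + 19
73: 2957737 = 73·40516 + 69
79: 2957737 = 79·37439 + 56
83: 2957737 = 83·35635 + 32
89: 2957737 = 89·33233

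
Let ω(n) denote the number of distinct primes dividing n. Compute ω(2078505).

2078505 = 3^2 · 230945
230945 = 5 · 46189
46189 = 11 · 4199
4199 = 13 · 323
323 = 17 · 19
2078505 = 3^2 · 5 · 11 · 13 · 17 · 19, which has 6 distinct prime factors.

6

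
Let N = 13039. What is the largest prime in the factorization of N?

59

13039 = 13 · 1003
1003 = 17 · 59
59 is prime.
So 13039 = 13 · 17 · 59; the largest prime factor is 59.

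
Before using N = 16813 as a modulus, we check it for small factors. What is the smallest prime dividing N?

17

16813 is odd.
Digit sum 19, not divisible by 3.
Ends in 3: not divisible by 5.
7: 16813 = 7·2401 + 6
11: 16813 = 11·1528 + 5
13: 16813 = 13·1293 + 4
17: 16813 = 17·989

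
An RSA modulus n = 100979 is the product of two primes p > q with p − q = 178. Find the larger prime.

Since p = q + 178, we have 100979 = q(q + 178), so q² + 178q − 100979 = 0.
Discriminant: 178² + 4·100979 = 31684 + 403916 = 435600; √435600 = 660.
q = (−178 + 660)/2 = 241, and p = q + 178 = 419.
Check: 241 · 419 = 100979.

419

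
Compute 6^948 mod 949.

6^1 ≡ 6 (mod 949)
6^2 ≡ 6^2 = 36 ≡ 36 (mod 949)
6^4 ≡ 36^2 = 1296 ≡ 347 (mod 949)
6^8 ≡ 347^2 = 120409 ≡ 835 (mod 949)
6^16 ≡ 835^2 = 697225 ≡ 659 (mod 949)
6^32 ≡ 659^2 = 434281 ≡ 588 (mod 949)
6^64 ≡ 588^2 = 345744 ≡ 308 (mod 949)
6^128 ≡ 308^2 = 94864 ≡ 913 (mod 949)
6^256 ≡ 913^2 = 833569 ≡ 347 (mod 949)
6^512 ≡ 347^2 = 120409 ≡ 835 (mod 949)
948 = 512 + 256 + 128 + 32 + 16 + 4 in binary powers of 2.
So 6^948 ≡ 835 · 347 · 913 · 588 · 659 · 347 ≡ 300 (mod 949).
Since 300 ≠ 1, base 6 is a Fermat witness: 949 is composite.

300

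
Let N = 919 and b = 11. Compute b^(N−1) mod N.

11^1 ≡ 11 (mod 919)
11^2 ≡ 11^2 = 121 ≡ 121 (mod 919)
11^4 ≡ 121^2 = 14641 ≡ 856 (mod 919)
11^8 ≡ 856^2 = 732736 ≡ 293 (mod 919)
11^16 ≡ 293^2 = 85849 ≡ 382 (mod 919)
11^32 ≡ 382^2 = 145924 ≡ 722 (mod 919)
11^64 ≡ 722^2 = 521284 ≡ 211 (mod 919)
11^128 ≡ 211^2 = 44521 ≡ 409 (mod 919)
11^256 ≡ 409^2 = 167281 ≡ 23 (mod 919)
11^512 ≡ 23^2 = 529 ≡ 529 (mod 919)
918 = 512 + 256 + 128 + 16 + 4 + 2 in binary powers of 2.
So 11^918 ≡ 529 · 23 · 409 · 382 · 856 · 121 ≡ 1 (mod 919).
Since the result is 1, base 11 gives no evidence that 919 is composite.

1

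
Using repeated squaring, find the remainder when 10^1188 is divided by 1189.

10^1 ≡ 10 (mod 1189)
10^2 ≡ 10^2 = 100 ≡ 100 (mod 1189)
10^4 ≡ 100^2 = 10000 ≡ 488 (mod 1189)
10^8 ≡ 488^2 = 238144 ≡ 344 (mod 1189)
10^16 ≡ 344^2 = 118336 ≡ 625 (mod 1189)
10^32 ≡ 625^2 = 390625 ≡ 633 (mod 1189)
10^64 ≡ 633^2 = 400689 ≡ 1185 (mod 1189)
10^128 ≡ 1185^2 = 1404225 ≡ 16 (mod 1189)
10^256 ≡ 16^2 = 256 ≡ 256 (mod 1189)
10^512 ≡ 256^2 = 65536 ≡ 141 (mod 1189)
10^1024 ≡ 141^2 = 19881 ≡ 857 (mod 1189)
1188 = 1024 + 128 + 32 + 4 in binary powers of 2.
So 10^1188 ≡ 857 · 16 · 633 · 488 ≡ 426 (mod 1189).
Since 426 ≠ 1, base 10 is a Fermat witness: 1189 is composite.

426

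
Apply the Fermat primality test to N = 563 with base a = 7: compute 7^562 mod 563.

7^1 ≡ 7 (mod 563)
7^2 ≡ 7^2 = 49 ≡ 49 (mod 563)
7^4 ≡ 49^2 = 2401 ≡ 149 (mod 563)
7^8 ≡ 149^2 = 22201 ≡ 244 (mod 563)
7^16 ≡ 244^2 = 59536 ≡ 421 (mod 563)
7^32 ≡ 421^2 = 177241 ≡ 459 (mod 563)
7^64 ≡ 459^2 = 210681 ≡ 119 (mod 563)
7^128 ≡ 119^2 = 14161 ≡ 86 (mod 563)
7^256 ≡ 86^2 = 7396 ≡ 77 (mod 563)
7^512 ≡ 77^2 = 5929 ≡ 299 (mod 563)
562 = 512 + 32 + 16 + 2 in binary powers of 2.
So 7^562 ≡ 299 · 459 · 421 · 49 ≡ 1 (mod 563).
Since the result is 1, base 7 gives no evidence that 563 is composite.

1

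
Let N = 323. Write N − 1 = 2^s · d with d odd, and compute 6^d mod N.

244

323 − 1 = 322 = 2^1 · 161, so d = 161.
6^1 ≡ 6 (mod 323)
6^2 ≡ 6^2 = 36 ≡ 36 (mod 323)
6^4 ≡ 36^2 = 1296 ≡ 4 (mod 323)
6^8 ≡ 4^2 = 16 ≡ 16 (mod 323)
6^16 ≡ 16^2 = 256 ≡ 256 (mod 323)
6^32 ≡ 256^2 = 65536 ≡ 290 (mod 323)
6^64 ≡ 290^2 = 84100 ≡ 120 (mod 323)
6^128 ≡ 120^2 = 14400 ≡ 188 (mod 323)
161 = 128 + 32 + 1 in binary powers of 2.
So 6^161 ≡ 188 · 290 · 6 ≡ 244 (mod 323).
Squaring chain: 244; never reaches −1, so base 6 is a Miller–Rabin witness that 323 is composite.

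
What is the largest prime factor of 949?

949 = 13 · 73
73 is prime.
So 949 = 13 · 73; the largest prime factor is 73.

73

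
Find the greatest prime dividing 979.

89

979 = 11 · 89
89 is prime.
So 979 = 11 · 89; the largest prime factor is 89.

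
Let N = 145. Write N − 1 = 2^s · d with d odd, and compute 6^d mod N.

145 − 1 = 144 = 2^4 · 9, so d = 9.
6^1 ≡ 6 (mod 145)
6^2 ≡ 6^2 = 36 ≡ 36 (mod 145)
6^4 ≡ 36^2 = 1296 ≡ 136 (mod 145)
6^8 ≡ 136^2 = 18496 ≡ 81 (mod 145)
9 = 8 + 1 in binary powers of 2.
So 6^9 ≡ 81 · 6 ≡ 51 (mod 145).
Squaring chain: 51 → 136 → 81 → 36; never reaches −1, so base 6 is a Miller–Rabin witness that 145 is composite.

51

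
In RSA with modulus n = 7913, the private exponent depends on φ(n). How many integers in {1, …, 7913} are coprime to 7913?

7680

Factor: 7913 = 41 · 193.
φ(7913) = (41−1) · (193−1) = 40 · 192 = 7680.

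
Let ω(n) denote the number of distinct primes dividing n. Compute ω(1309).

3

1309 = 7 · 187
187 = 11 · 17
1309 = 7 · 11 · 17, which has 3 distinct prime factors.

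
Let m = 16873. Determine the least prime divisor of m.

16873 is odd.
Digit sum 25, not divisible by 3.
Ends in 3: not divisible by 5.
7: 16873 = 7·2410 + 3
11: 16873 = 11·1533 + 10
13: 16873 = 13·1297 + 12
17: 16873 = 17·992 + 9
19: 16873 = 19·888 + 1
23: 16873 = 23·733 + 14
29: 16873 = 29·581 + 24
31: 16873 = 31·544 + 9
37: 16873 = 37·456 + 1
41: 16873 = 41·411 + 22
43: 16873 = 43·392 + 17
47: 16873 = 47·359

47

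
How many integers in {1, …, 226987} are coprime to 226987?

212520

Factor: 226987 = 23 · 71 · 139.
φ(226987) = (23−1) · (71−1) · (139−1) = 22 · 70 · 138 = 212520.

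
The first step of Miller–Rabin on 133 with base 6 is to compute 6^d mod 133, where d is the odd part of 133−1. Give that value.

125

133 − 1 = 132 = 2^2 · 33, so d = 33.
6^1 ≡ 6 (mod 133)
6^2 ≡ 6^2 = 36 ≡ 36 (mod 133)
6^4 ≡ 36^2 = 1296 ≡ 99 (mod 133)
6^8 ≡ 99^2 = 9801 ≡ 92 (mod 133)
6^16 ≡ 92^2 = 8464 ≡ 85 (mod 133)
6^32 ≡ 85^2 = 7225 ≡ 43 (mod 133)
33 = 32 + 1 in binary powers of 2.
So 6^33 ≡ 43 · 6 ≡ 125 (mod 133).
Squaring chain: 125 → 64; never reaches −1, so base 6 is a Miller–Rabin witness that 133 is composite.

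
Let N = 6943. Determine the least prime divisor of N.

53

6943 is odd.
Digit sum 22, not divisible by 3.
Ends in 3: not divisible by 5.
7: 6943 = 7·991 + 6
11: 6943 = 11·631 + 2
13: 6943 = 13·534 + 1
17: 6943 = 17·408 + 7
19: 6943 = 19·365 + 8
23: 6943 = 23·301 + 20
29: 6943 = 29·239 + 12
31: 6943 = 31·223 + 30
37: 6943 = 37·187 + 24
41: 6943 = 41·169 + 14
43: 6943 = 43·161 + 20
47: 6943 = 47·147 + 34
53: 6943 = 53·131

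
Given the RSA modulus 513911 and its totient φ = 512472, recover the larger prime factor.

φ(n) = (p−1)(q−1) = n − (p+q) + 1, so p + q = 513911 − 512472 + 1 = 1440.
p and q are the roots of t² − 1440t + 513911 = 0.
Discriminant: 1440² − 4·513911 = 2073600 − 2055644 = 17956; √17956 = 134.
q = (1440 − 134)/2 = 653, p = (1440 + 134)/2 = 787.
Check: 653 · 787 = 513911.

787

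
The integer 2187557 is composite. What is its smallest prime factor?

2187557 is odd.
Digit sum 35, not divisible by 3.
Ends in 7: not divisible by 5.
7: 2187557 = 7·312508 + 1
11: 2187557 = 11·198868 + 9
13: 2187557 = 13·168273 + 8
17: 2187557 = 17·128679 + 14
19: 2187557 = 19·115134 + 11
23: 2187557 = 23·95111 + 4
29: 2187557 = 29·75433

29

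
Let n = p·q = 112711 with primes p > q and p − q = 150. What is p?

419

Since p = q + 150, we have 112711 = q(q + 150), so q² + 150q − 112711 = 0.
Discriminant: 150² + 4·112711 = 22500 + 450844 = 473344; √473344 = 688.
q = (−150 + 688)/2 = 269, and p = q + 150 = 419.
Check: 269 · 419 = 112711.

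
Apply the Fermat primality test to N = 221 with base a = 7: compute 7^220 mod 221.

217

7^1 ≡ 7 (mod 221)
7^2 ≡ 7^2 = 49 ≡ 49 (mod 221)
7^4 ≡ 49^2 = 2401 ≡ 191 (mod 221)
7^8 ≡ 191^2 = 36481 ≡ 16 (mod 221)
7^16 ≡ 16^2 = 256 ≡ 35 (mod 221)
7^32 ≡ 35^2 = 1225 ≡ 120 (mod 221)
7^64 ≡ 120^2 = 14400 ≡ 35 (mod 221)
7^128 ≡ 35^2 = 1225 ≡ 120 (mod 221)
220 = 128 + 64 + 16 + 8 + 4 in binary powers of 2.
So 7^220 ≡ 120 · 35 · 35 · 16 · 191 ≡ 217 (mod 221).
Since 217 ≠ 1, base 7 is a Fermat witness: 221 is composite.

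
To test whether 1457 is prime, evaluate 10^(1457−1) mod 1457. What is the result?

754

10^1 ≡ 10 (mod 1457)
10^2 ≡ 10^2 = 100 ≡ 100 (mod 1457)
10^4 ≡ 100^2 = 10000 ≡ 1258 (mod 1457)
10^8 ≡ 1258^2 = 1582564 ≡ 262 (mod 1457)
10^16 ≡ 262^2 = 68644 ≡ 165 (mod 1457)
10^32 ≡ 165^2 = 27225 ≡ 999 (mod 1457)
10^64 ≡ 999^2 = 998001 ≡ 1413 (mod 1457)
10^128 ≡ 1413^2 = 1996569 ≡ 479 (mod 1457)
10^256 ≡ 479^2 = 229441 ≡ 692 (mod 1457)
10^512 ≡ 692^2 = 478864 ≡ 968 (mod 1457)
10^1024 ≡ 968^2 = 937024 ≡ 173 (mod 1457)
1456 = 1024 + 256 + 128 + 32 + 16 in binary powers of 2.
So 10^1456 ≡ 173 · 692 · 479 · 999 · 165 ≡ 754 (mod 1457).
Since 754 ≠ 1, base 10 is a Fermat witness: 1457 is composite.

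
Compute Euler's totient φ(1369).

Factor: 1369 = 37^2.
φ(1369) = 37^1·(37−1) = 1332.

1332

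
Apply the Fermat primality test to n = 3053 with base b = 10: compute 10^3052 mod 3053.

1425

10^1 ≡ 10 (mod 3053)
10^2 ≡ 10^2 = 100 ≡ 100 (mod 3053)
10^4 ≡ 100^2 = 10000 ≡ 841 (mod 3053)
10^8 ≡ 841^2 = 707281 ≡ 2038 (mod 3053)
10^16 ≡ 2038^2 = 4153444 ≡ 1364 (mod 3053)
10^32 ≡ 1364^2 = 1860496 ≡ 1219 (mod 3053)
10^64 ≡ 1219^2 = 1485961 ≡ 2203 (mod 3053)
10^128 ≡ 2203^2 = 4853209 ≡ 1992 (mod 3053)
10^256 ≡ 1992^2 = 3968064 ≡ 2217 (mod 3053)
10^512 ≡ 2217^2 = 4915089 ≡ 2812 (mod 3053)
10^1024 ≡ 2812^2 = 7907344 ≡ 74 (mod 3053)
10^2048 ≡ 74^2 = 5476 ≡ 2423 (mod 3053)
3052 = 2048 + 512 + 256 + 128 + 64 + 32 + 8 + 4 in binary powers of 2.
So 10^3052 ≡ 2423 · 2812 · 2217 · 1992 · 2203 · 1219 · 2038 · 841 ≡ 1425 (mod 3053).
Since 1425 ≠ 1, base 10 is a Fermat witness: 3053 is composite.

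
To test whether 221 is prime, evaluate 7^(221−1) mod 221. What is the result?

217

7^1 ≡ 7 (mod 221)
7^2 ≡ 7^2 = 49 ≡ 49 (mod 221)
7^4 ≡ 49^2 = 2401 ≡ 191 (mod 221)
7^8 ≡ 191^2 = 36481 ≡ 16 (mod 221)
7^16 ≡ 16^2 = 256 ≡ 35 (mod 221)
7^32 ≡ 35^2 = 1225 ≡ 120 (mod 221)
7^64 ≡ 120^2 = 14400 ≡ 35 (mod 221)
7^128 ≡ 35^2 = 1225 ≡ 120 (mod 221)
220 = 128 + 64 + 16 + 8 + 4 in binary powers of 2.
So 7^220 ≡ 120 · 35 · 35 · 16 · 191 ≡ 217 (mod 221).
Since 217 ≠ 1, base 7 is a Fermat witness: 221 is composite.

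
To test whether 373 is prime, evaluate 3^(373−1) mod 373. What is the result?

1

3^1 ≡ 3 (mod 373)
3^2 ≡ 3^2 = 9 ≡ 9 (mod 373)
3^4 ≡ 9^2 = 81 ≡ 81 (mod 373)
3^8 ≡ 81^2 = 6561 ≡ 220 (mod 373)
3^16 ≡ 220^2 = 48400 ≡ 283 (mod 373)
3^32 ≡ 283^2 = 80089 ≡ 267 (mod 373)
3^64 ≡ 267^2 = 71289 ≡ 46 (mod 373)
3^128 ≡ 46^2 = 2116 ≡ 251 (mod 373)
3^256 ≡ 251^2 = 63001 ≡ 337 (mod 373)
372 = 256 + 64 + 32 + 16 + 4 in binary powers of 2.
So 3^372 ≡ 337 · 46 · 267 · 283 · 81 ≡ 1 (mod 373).
Since the result is 1, base 3 gives no evidence that 373 is composite.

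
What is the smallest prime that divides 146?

2

146 is even: 2 divides it.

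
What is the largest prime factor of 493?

29

493 = 17 · 29
29 is prime.
So 493 = 17 · 29; the largest prime factor is 29.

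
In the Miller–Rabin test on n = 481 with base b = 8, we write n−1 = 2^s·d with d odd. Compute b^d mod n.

481 − 1 = 480 = 2^5 · 15, so d = 15.
8^1 ≡ 8 (mod 481)
8^2 ≡ 8^2 = 64 ≡ 64 (mod 481)
8^4 ≡ 64^2 = 4096 ≡ 248 (mod 481)
8^8 ≡ 248^2 = 61504 ≡ 417 (mod 481)
15 = 8 + 4 + 2 + 1 in binary powers of 2.
So 8^15 ≡ 417 · 248 · 64 · 8 ≡ 31 (mod 481).
Squaring chain: 31 → 480 → 1 → 1 → 1; reaches −1, so base 8 does not prove 481 composite.

31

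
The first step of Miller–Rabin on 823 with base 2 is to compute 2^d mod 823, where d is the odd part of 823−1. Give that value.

1

823 − 1 = 822 = 2^1 · 411, so d = 411.
2^1 ≡ 2 (mod 823)
2^2 ≡ 2^2 = 4 ≡ 4 (mod 823)
2^4 ≡ 4^2 = 16 ≡ 16 (mod 823)
2^8 ≡ 16^2 = 256 ≡ 256 (mod 823)
2^16 ≡ 256^2 = 65536 ≡ 519 (mod 823)
2^32 ≡ 519^2 = 269361 ≡ 240 (mod 823)
2^64 ≡ 240^2 = 57600 ≡ 813 (mod 823)
2^128 ≡ 813^2 = 660969 ≡ 100 (mod 823)
2^256 ≡ 100^2 = 10000 ≡ 124 (mod 823)
411 = 256 + 128 + 16 + 8 + 2 + 1 in binary powers of 2.
So 2^411 ≡ 124 · 100 · 519 · 256 · 4 · 2 ≡ 1 (mod 823).
Since 2^d ≡ 1 (mod 823), base 2 does not prove 823 composite.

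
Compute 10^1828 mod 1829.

226

10^1 ≡ 10 (mod 1829)
10^2 ≡ 10^2 = 100 ≡ 100 (mod 1829)
10^4 ≡ 100^2 = 10000 ≡ 855 (mod 1829)
10^8 ≡ 855^2 = 731025 ≡ 1254 (mod 1829)
10^16 ≡ 1254^2 = 1572516 ≡ 1405 (mod 1829)
10^32 ≡ 1405^2 = 1974025 ≡ 534 (mod 1829)
10^64 ≡ 534^2 = 285156 ≡ 1661 (mod 1829)
10^128 ≡ 1661^2 = 2758921 ≡ 789 (mod 1829)
10^256 ≡ 789^2 = 622521 ≡ 661 (mod 1829)
10^512 ≡ 661^2 = 436921 ≡ 1619 (mod 1829)
10^1024 ≡ 1619^2 = 2621161 ≡ 204 (mod 1829)
1828 = 1024 + 512 + 256 + 32 + 4 in binary powers of 2.
So 10^1828 ≡ 204 · 1619 · 661 · 534 · 855 ≡ 226 (mod 1829).
Since 226 ≠ 1, base 10 is a Fermat witness: 1829 is composite.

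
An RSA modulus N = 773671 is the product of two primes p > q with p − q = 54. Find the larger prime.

Since p = q + 54, we have 773671 = q(q + 54), so q² + 54q − 773671 = 0.
Discriminant: 54² + 4·773671 = 2916 + 3094684 = 3097600; √3097600 = 1760.
q = (−54 + 1760)/2 = 853, and p = q + 54 = 907.
Check: 853 · 907 = 773671.

907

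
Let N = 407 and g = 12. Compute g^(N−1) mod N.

12^1 ≡ 12 (mod 407)
12^2 ≡ 12^2 = 144 ≡ 144 (mod 407)
12^4 ≡ 144^2 = 20736 ≡ 386 (mod 407)
12^8 ≡ 386^2 = 148996 ≡ 34 (mod 407)
12^16 ≡ 34^2 = 1156 ≡ 342 (mod 407)
12^32 ≡ 342^2 = 116964 ≡ 155 (mod 407)
12^64 ≡ 155^2 = 24025 ≡ 12 (mod 407)
12^128 ≡ 12^2 = 144 ≡ 144 (mod 407)
12^256 ≡ 144^2 = 20736 ≡ 386 (mod 407)
406 = 256 + 128 + 16 + 4 + 2 in binary powers of 2.
So 12^406 ≡ 386 · 144 · 342 · 386 · 144 ≡ 12 (mod 407).
Since 12 ≠ 1, base 12 is a Fermat witness: 407 is composite.

12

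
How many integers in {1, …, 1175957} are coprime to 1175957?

1140480

Factor: 1175957 = 73 · 89 · 181.
φ(1175957) = (73−1) · (89−1) · (181−1) = 72 · 88 · 180 = 1140480.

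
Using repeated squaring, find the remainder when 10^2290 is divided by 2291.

10^1 ≡ 10 (mod 2291)
10^2 ≡ 10^2 = 100 ≡ 100 (mod 2291)
10^4 ≡ 100^2 = 10000 ≡ 836 (mod 2291)
10^8 ≡ 836^2 = 698896 ≡ 141 (mod 2291)
10^16 ≡ 141^2 = 19881 ≡ 1553 (mod 2291)
10^32 ≡ 1553^2 = 2411809 ≡ 1677 (mod 2291)
10^64 ≡ 1677^2 = 2812329 ≡ 1272 (mod 2291)
10^128 ≡ 1272^2 = 1617984 ≡ 538 (mod 2291)
10^256 ≡ 538^2 = 289444 ≡ 778 (mod 2291)
10^512 ≡ 778^2 = 605284 ≡ 460 (mod 2291)
10^1024 ≡ 460^2 = 211600 ≡ 828 (mod 2291)
10^2048 ≡ 828^2 = 685584 ≡ 575 (mod 2291)
2290 = 2048 + 128 + 64 + 32 + 16 + 2 in binary powers of 2.
So 10^2290 ≡ 575 · 538 · 1272 · 1677 · 1553 · 100 ≡ 1048 (mod 2291).
Since 1048 ≠ 1, base 10 is a Fermat witness: 2291 is composite.

1048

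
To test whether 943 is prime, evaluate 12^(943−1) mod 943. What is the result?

430

12^1 ≡ 12 (mod 943)
12^2 ≡ 12^2 = 144 ≡ 144 (mod 943)
12^4 ≡ 144^2 = 20736 ≡ 933 (mod 943)
12^8 ≡ 933^2 = 870489 ≡ 100 (mod 943)
12^16 ≡ 100^2 = 10000 ≡ 570 (mod 943)
12^32 ≡ 570^2 = 324900 ≡ 508 (mod 943)
12^64 ≡ 508^2 = 258064 ≡ 625 (mod 943)
12^128 ≡ 625^2 = 390625 ≡ 223 (mod 943)
12^256 ≡ 223^2 = 49729 ≡ 693 (mod 943)
12^512 ≡ 693^2 = 480249 ≡ 262 (mod 943)
942 = 512 + 256 + 128 + 32 + 8 + 4 + 2 in binary powers of 2.
So 12^942 ≡ 262 · 693 · 223 · 508 · 100 · 933 · 144 ≡ 430 (mod 943).
Since 430 ≠ 1, base 12 is a Fermat witness: 943 is composite.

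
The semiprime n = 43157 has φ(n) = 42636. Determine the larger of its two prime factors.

419

φ(n) = (p−1)(q−1) = n − (p+q) + 1, so p + q = 43157 − 42636 + 1 = 522.
p and q are the roots of t² − 522t + 43157 = 0.
Discriminant: 522² − 4·43157 = 272484 − 172628 = 99856; √99856 = 316.
q = (522 − 316)/2 = 103, p = (522 + 316)/2 = 419.
Check: 103 · 419 = 43157.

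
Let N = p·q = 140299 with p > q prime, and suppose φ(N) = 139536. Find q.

φ(n) = (p−1)(q−1) = n − (p+q) + 1, so p + q = 140299 − 139536 + 1 = 764.
p and q are the roots of t² − 764t + 140299 = 0.
Discriminant: 764² − 4·140299 = 583696 − 561196 = 22500; √22500 = 150.
q = (764 − 150)/2 = 307, p = (764 + 150)/2 = 457.
Check: 307 · 457 = 140299.

307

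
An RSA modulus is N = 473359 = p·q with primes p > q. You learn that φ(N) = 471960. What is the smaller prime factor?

571

φ(n) = (p−1)(q−1) = n − (p+q) + 1, so p + q = 473359 − 471960 + 1 = 1400.
p and q are the roots of t² − 1400t + 473359 = 0.
Discriminant: 1400² − 4·473359 = 1960000 − 1893436 = 66564; √66564 = 258.
q = (1400 − 258)/2 = 571, p = (1400 + 258)/2 = 829.
Check: 571 · 829 = 473359.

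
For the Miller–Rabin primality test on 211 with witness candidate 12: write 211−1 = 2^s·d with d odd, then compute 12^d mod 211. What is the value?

211 − 1 = 210 = 2^1 · 105, so d = 105.
12^1 ≡ 12 (mod 211)
12^2 ≡ 12^2 = 144 ≡ 144 (mod 211)
12^4 ≡ 144^2 = 20736 ≡ 58 (mod 211)
12^8 ≡ 58^2 = 3364 ≡ 199 (mod 211)
12^16 ≡ 199^2 = 39601 ≡ 144 (mod 211)
12^32 ≡ 144^2 = 20736 ≡ 58 (mod 211)
12^64 ≡ 58^2 = 3364 ≡ 199 (mod 211)
105 = 64 + 32 + 8 + 1 in binary powers of 2.
So 12^105 ≡ 199 · 58 · 199 · 12 ≡ 210 (mod 211).
Since 12^d ≡ 210 (mod 211), base 12 does not prove 211 composite.

210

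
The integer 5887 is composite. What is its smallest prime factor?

7

5887 is odd.
Digit sum 28, not divisible by 3.
Ends in 7: not divisible by 5.
7: 5887 = 7·841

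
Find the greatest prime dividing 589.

31

589 = 19 · 31
31 is prime.
So 589 = 19 · 31; the largest prime factor is 31.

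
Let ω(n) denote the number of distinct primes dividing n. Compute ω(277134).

277134 = 2 · 138567
138567 = 3 · 46189
46189 = 11 · 4199
4199 = 13 · 323
323 = 17 · 19
277134 = 2 · 3 · 11 · 13 · 17 · 19, which has 6 distinct prime factors.

6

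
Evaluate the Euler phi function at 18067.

Factor: 18067 = 7 · 29 · 89.
φ(18067) = (7−1) · (29−1) · (89−1) = 6 · 28 · 88 = 14784.

14784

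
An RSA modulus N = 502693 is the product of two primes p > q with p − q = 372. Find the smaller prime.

547

Since p = q + 372, we have 502693 = q(q + 372), so q² + 372q − 502693 = 0.
Discriminant: 372² + 4·502693 = 138384 + 2010772 = 2149156; √2149156 = 1466.
q = (−372 + 1466)/2 = 547, and p = q + 372 = 919.
Check: 547 · 919 = 502693.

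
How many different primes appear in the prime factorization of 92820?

92820 = 2^2 · 23205
23205 = 3 · 7735
7735 = 5 · 1547
1547 = 7 · 221
221 = 13 · 17
92820 = 2^2 · 3 · 5 · 7 · 13 · 17, which has 6 distinct prime factors.

6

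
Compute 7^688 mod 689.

386

7^1 ≡ 7 (mod 689)
7^2 ≡ 7^2 = 49 ≡ 49 (mod 689)
7^4 ≡ 49^2 = 2401 ≡ 334 (mod 689)
7^8 ≡ 334^2 = 111556 ≡ 627 (mod 689)
7^16 ≡ 627^2 = 393129 ≡ 399 (mod 689)
7^32 ≡ 399^2 = 159201 ≡ 42 (mod 689)
7^64 ≡ 42^2 = 1764 ≡ 386 (mod 689)
7^128 ≡ 386^2 = 148996 ≡ 172 (mod 689)
7^256 ≡ 172^2 = 29584 ≡ 646 (mod 689)
7^512 ≡ 646^2 = 417316 ≡ 471 (mod 689)
688 = 512 + 128 + 32 + 16 in binary powers of 2.
So 7^688 ≡ 471 · 172 · 42 · 399 ≡ 386 (mod 689).
Since 386 ≠ 1, base 7 is a Fermat witness: 689 is composite.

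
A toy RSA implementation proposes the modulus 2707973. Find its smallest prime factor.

61

2707973 is odd.
Digit sum 35, not divisible by 3.
Ends in 3: not divisible by 5.
7: 2707973 = 7·386853 + 2
11: 2707973 = 11·246179 + 4
13: 2707973 = 13·208305 + 8
17: 2707973 = 17·159292 + 9
19: 2707973 = 19·142524 + 17
23: 2707973 = 23·117737 + 22
29: 2707973 = 29·93378 + 11
31: 2707973 = 31·87353 + 30
37: 2707973 = 37·73188 + 17
41: 2707973 = 41·66048 + 5
43: 2707973 = 43·62976 + 5
47: 2707973 = 47·57616 + 21
53: 2707973 = 53·51093 + 44
59: 2707973 = 59·45897 + 50
61: 2707973 = 61·44393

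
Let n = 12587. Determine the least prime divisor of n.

12587 is odd.
Digit sum 23, not divisible by 3.
Ends in 7: not divisible by 5.
7: 12587 = 7·1798 + 1
11: 12587 = 11·1144 + 3
13: 12587 = 13·968 + 3
17: 12587 = 17·740 + 7
19: 12587 = 19·662 + 9
23: 12587 = 23·547 + 6
29: 12587 = 29·434 + 1
31: 12587 = 31·406 + 1
37: 12587 = 37·340 + 7
41: 12587 = 41·307

41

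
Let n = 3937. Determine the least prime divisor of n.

31

3937 is odd.
Digit sum 22, not divisible by 3.
Ends in 7: not divisible by 5.
7: 3937 = 7·562 + 3
11: 3937 = 11·357 + 10
13: 3937 = 13·302 + 11
17: 3937 = 17·231 + 10
19: 3937 = 19·207 + 4
23: 3937 = 23·171 + 4
29: 3937 = 29·135 + 22
31: 3937 = 31·127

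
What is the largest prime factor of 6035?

6035 = 5 · 1207
1207 = 17 · 71
71 is prime.
So 6035 = 5 · 17 · 71; the largest prime factor is 71.

71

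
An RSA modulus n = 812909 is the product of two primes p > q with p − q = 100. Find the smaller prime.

853

Since p = q + 100, we have 812909 = q(q + 100), so q² + 100q − 812909 = 0.
Discriminant: 100² + 4·812909 = 10000 + 3251636 = 3261636; √3261636 = 1806.
q = (−100 + 1806)/2 = 853, and p = q + 100 = 953.
Check: 853 · 953 = 812909.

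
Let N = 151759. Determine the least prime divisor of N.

151759 is odd.
Digit sum 28, not divisible by 3.
Ends in 9: not divisible by 5.
7: 151759 = 7·21679 + 6
11: 151759 = 11·13796 + 3
13: 151759 = 13·11673 + 10
17: 151759 = 17·8927

17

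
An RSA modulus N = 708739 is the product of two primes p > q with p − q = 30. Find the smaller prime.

Since p = q + 30, we have 708739 = q(q + 30), so q² + 30q − 708739 = 0.
Discriminant: 30² + 4·708739 = 900 + 2834956 = 2835856; √2835856 = 1684.
q = (−30 + 1684)/2 = 827, and p = q + 30 = 857.
Check: 827 · 857 = 708739.

827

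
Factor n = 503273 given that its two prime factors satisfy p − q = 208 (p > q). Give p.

821

Since p = q + 208, we have 503273 = q(q + 208), so q² + 208q − 503273 = 0.
Discriminant: 208² + 4·503273 = 43264 + 2013092 = 2056356; √2056356 = 1434.
q = (−208 + 1434)/2 = 613, and p = q + 208 = 821.
Check: 613 · 821 = 503273.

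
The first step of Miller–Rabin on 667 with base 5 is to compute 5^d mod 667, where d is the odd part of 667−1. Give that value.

667 − 1 = 666 = 2^1 · 333, so d = 333.
5^1 ≡ 5 (mod 667)
5^2 ≡ 5^2 = 25 ≡ 25 (mod 667)
5^4 ≡ 25^2 = 625 ≡ 625 (mod 667)
5^8 ≡ 625^2 = 390625 ≡ 430 (mod 667)
5^16 ≡ 430^2 = 184900 ≡ 141 (mod 667)
5^32 ≡ 141^2 = 19881 ≡ 538 (mod 667)
5^64 ≡ 538^2 = 289444 ≡ 633 (mod 667)
5^128 ≡ 633^2 = 400689 ≡ 489 (mod 667)
5^256 ≡ 489^2 = 239121 ≡ 335 (mod 667)
333 = 256 + 64 + 8 + 4 + 1 in binary powers of 2.
So 5^333 ≡ 335 · 633 · 430 · 625 · 5 ≡ 332 (mod 667).
Squaring chain: 332; never reaches −1, so base 5 is a Miller–Rabin witness that 667 is composite.

332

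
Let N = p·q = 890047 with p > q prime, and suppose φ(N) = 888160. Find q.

911

φ(n) = (p−1)(q−1) = n − (p+q) + 1, so p + q = 890047 − 888160 + 1 = 1888.
p and q are the roots of t² − 1888t + 890047 = 0.
Discriminant: 1888² − 4·890047 = 3564544 − 3560188 = 4356; √4356 = 66.
q = (1888 − 66)/2 = 911, p = (1888 + 66)/2 = 977.
Check: 911 · 977 = 890047.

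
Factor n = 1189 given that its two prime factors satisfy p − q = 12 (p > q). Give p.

Since p = q + 12, we have 1189 = q(q + 12), so q² + 12q − 1189 = 0.
Discriminant: 12² + 4·1189 = 144 + 4756 = 4900; √4900 = 70.
q = (−12 + 70)/2 = 29, and p = q + 12 = 41.
Check: 29 · 41 = 1189.

41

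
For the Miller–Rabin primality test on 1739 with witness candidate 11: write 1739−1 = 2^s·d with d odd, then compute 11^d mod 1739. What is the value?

1739 − 1 = 1738 = 2^1 · 869, so d = 869.
11^1 ≡ 11 (mod 1739)
11^2 ≡ 11^2 = 121 ≡ 121 (mod 1739)
11^4 ≡ 121^2 = 14641 ≡ 729 (mod 1739)
11^8 ≡ 729^2 = 531441 ≡ 1046 (mod 1739)
11^16 ≡ 1046^2 = 1094116 ≡ 285 (mod 1739)
11^32 ≡ 285^2 = 81225 ≡ 1231 (mod 1739)
11^64 ≡ 1231^2 = 1515361 ≡ 692 (mod 1739)
11^128 ≡ 692^2 = 478864 ≡ 639 (mod 1739)
11^256 ≡ 639^2 = 408321 ≡ 1395 (mod 1739)
11^512 ≡ 1395^2 = 1946025 ≡ 84 (mod 1739)
869 = 512 + 256 + 64 + 32 + 4 + 1 in binary powers of 2.
So 11^869 ≡ 84 · 1395 · 692 · 1231 · 729 · 11 ≡ 1470 (mod 1739).
Squaring chain: 1470; never reaches −1, so base 11 is a Miller–Rabin witness that 1739 is composite.

1470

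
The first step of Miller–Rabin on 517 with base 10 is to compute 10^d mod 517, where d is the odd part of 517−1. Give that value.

43

517 − 1 = 516 = 2^2 · 129, so d = 129.
10^1 ≡ 10 (mod 517)
10^2 ≡ 10^2 = 100 ≡ 100 (mod 517)
10^4 ≡ 100^2 = 10000 ≡ 177 (mod 517)
10^8 ≡ 177^2 = 31329 ≡ 309 (mod 517)
10^16 ≡ 309^2 = 95481 ≡ 353 (mod 517)
10^32 ≡ 353^2 = 124609 ≡ 12 (mod 517)
10^64 ≡ 12^2 = 144 ≡ 144 (mod 517)
10^128 ≡ 144^2 = 20736 ≡ 56 (mod 517)
129 = 128 + 1 in binary powers of 2.
So 10^129 ≡ 56 · 10 ≡ 43 (mod 517).
Squaring chain: 43 → 298; never reaches −1, so base 10 is a Miller–Rabin witness that 517 is composite.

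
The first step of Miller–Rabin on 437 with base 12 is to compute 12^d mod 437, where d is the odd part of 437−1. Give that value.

278

437 − 1 = 436 = 2^2 · 109, so d = 109.
12^1 ≡ 12 (mod 437)
12^2 ≡ 12^2 = 144 ≡ 144 (mod 437)
12^4 ≡ 144^2 = 20736 ≡ 197 (mod 437)
12^8 ≡ 197^2 = 38809 ≡ 353 (mod 437)
12^16 ≡ 353^2 = 124609 ≡ 64 (mod 437)
12^32 ≡ 64^2 = 4096 ≡ 163 (mod 437)
12^64 ≡ 163^2 = 26569 ≡ 349 (mod 437)
109 = 64 + 32 + 8 + 4 + 1 in binary powers of 2.
So 12^109 ≡ 349 · 163 · 353 · 197 · 12 ≡ 278 (mod 437).
Squaring chain: 278 → 372; never reaches −1, so base 12 is a Miller–Rabin witness that 437 is composite.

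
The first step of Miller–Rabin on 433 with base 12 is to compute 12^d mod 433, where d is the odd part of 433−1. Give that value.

254

433 − 1 = 432 = 2^4 · 27, so d = 27.
12^1 ≡ 12 (mod 433)
12^2 ≡ 12^2 = 144 ≡ 144 (mod 433)
12^4 ≡ 144^2 = 20736 ≡ 385 (mod 433)
12^8 ≡ 385^2 = 148225 ≡ 139 (mod 433)
12^16 ≡ 139^2 = 19321 ≡ 269 (mod 433)
27 = 16 + 8 + 2 + 1 in binary powers of 2.
So 12^27 ≡ 269 · 139 · 144 · 12 ≡ 254 (mod 433).
Squaring chain: 254 → 432 → 1 → 1; reaches −1, so base 12 does not prove 433 composite.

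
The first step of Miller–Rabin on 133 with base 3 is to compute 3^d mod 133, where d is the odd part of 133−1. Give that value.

133 − 1 = 132 = 2^2 · 33, so d = 33.
3^1 ≡ 3 (mod 133)
3^2 ≡ 3^2 = 9 ≡ 9 (mod 133)
3^4 ≡ 9^2 = 81 ≡ 81 (mod 133)
3^8 ≡ 81^2 = 6561 ≡ 44 (mod 133)
3^16 ≡ 44^2 = 1936 ≡ 74 (mod 133)
3^32 ≡ 74^2 = 5476 ≡ 23 (mod 133)
33 = 32 + 1 in binary powers of 2.
So 3^33 ≡ 23 · 3 ≡ 69 (mod 133).
Squaring chain: 69 → 106; never reaches −1, so base 3 is a Miller–Rabin witness that 133 is composite.

69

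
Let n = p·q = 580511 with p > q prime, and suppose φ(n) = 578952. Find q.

φ(n) = (p−1)(q−1) = n − (p+q) + 1, so p + q = 580511 − 578952 + 1 = 1560.
p and q are the roots of t² − 1560t + 580511 = 0.
Discriminant: 1560² − 4·580511 = 2433600 − 2322044 = 111556; √111556 = 334.
q = (1560 − 334)/2 = 613, p = (1560 + 334)/2 = 947.
Check: 613 · 947 = 580511.

613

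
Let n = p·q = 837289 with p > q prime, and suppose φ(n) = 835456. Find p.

φ(n) = (p−1)(q−1) = n − (p+q) + 1, so p + q = 837289 − 835456 + 1 = 1834.
p and q are the roots of t² − 1834t + 837289 = 0.
Discriminant: 1834² − 4·837289 = 3363556 − 3349156 = 14400; √14400 = 120.
q = (1834 − 120)/2 = 857, p = (1834 + 120)/2 = 977.
Check: 857 · 977 = 837289.

977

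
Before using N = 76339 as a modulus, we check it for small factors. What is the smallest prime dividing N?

97

76339 is odd.
Digit sum 28, not divisible by 3.
Ends in 9: not divisible by 5.
7: 76339 = 7·10905 + 4
11: 76339 = 11·6939 + 10
13: 76339 = 13·5872 + 3
17: 76339 = 17·4490 + 9
19: 76339 = 19·4017 + 16
23: 76339 = 23·3319 + 2
29: 76339 = 29·2632 + 11
31: 76339 = 31·2462 + 17
37: 76339 = 37·2063 + 8
41: 76339 = 41·1861 + 38
43: 76339 = 43·1775 + 14
47: 76339 = 47·1624 + 11
53: 76339 = 53·1440 + 19
59: 76339 = 59·1293 + 52
61: 76339 = 61·1251 + 28
67: 76339 = 67·1139 + 26
71: 76339 = 71·1075 + 14
73: 76339 = 73·1045 + 54
79: 76339 = 79·966 + 25
83: 76339 = 83·919 + 62
89: 76339 = 89·857 + 66
97: 76339 = 97·787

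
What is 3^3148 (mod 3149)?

947

3^1 ≡ 3 (mod 3149)
3^2 ≡ 3^2 = 9 ≡ 9 (mod 3149)
3^4 ≡ 9^2 = 81 ≡ 81 (mod 3149)
3^8 ≡ 81^2 = 6561 ≡ 263 (mod 3149)
3^16 ≡ 263^2 = 69169 ≡ 3040 (mod 3149)
3^32 ≡ 3040^2 = 9241600 ≡ 2434 (mod 3149)
3^64 ≡ 2434^2 = 5924356 ≡ 1087 (mod 3149)
3^128 ≡ 1087^2 = 1181569 ≡ 694 (mod 3149)
3^256 ≡ 694^2 = 481636 ≡ 2988 (mod 3149)
3^512 ≡ 2988^2 = 8928144 ≡ 729 (mod 3149)
3^1024 ≡ 729^2 = 531441 ≡ 2409 (mod 3149)
3^2048 ≡ 2409^2 = 5803281 ≡ 2823 (mod 3149)
3148 = 2048 + 1024 + 64 + 8 + 4 in binary powers of 2.
So 3^3148 ≡ 2823 · 2409 · 1087 · 263 · 81 ≡ 947 (mod 3149).
Since 947 ≠ 1, base 3 is a Fermat witness: 3149 is composite.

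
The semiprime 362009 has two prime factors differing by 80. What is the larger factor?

643

Since p = q + 80, we have 362009 = q(q + 80), so q² + 80q − 362009 = 0.
Discriminant: 80² + 4·362009 = 6400 + 1448036 = 1454436; √1454436 = 1206.
q = (−80 + 1206)/2 = 563, and p = q + 80 = 643.
Check: 563 · 643 = 362009.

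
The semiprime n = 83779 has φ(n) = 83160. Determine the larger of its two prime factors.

421

φ(n) = (p−1)(q−1) = n − (p+q) + 1, so p + q = 83779 − 83160 + 1 = 620.
p and q are the roots of t² − 620t + 83779 = 0.
Discriminant: 620² − 4·83779 = 384400 − 335116 = 49284; √49284 = 222.
q = (620 − 222)/2 = 199, p = (620 + 222)/2 = 421.
Check: 199 · 421 = 83779.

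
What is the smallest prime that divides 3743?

3743 is odd.
Digit sum 17, not divisible by 3.
Ends in 3: not divisible by 5.
7: 3743 = 7·534 + 5
11: 3743 = 11·340 + 3
13: 3743 = 13·287 + 12
17: 3743 = 17·220 + 3
19: 3743 = 19·197

19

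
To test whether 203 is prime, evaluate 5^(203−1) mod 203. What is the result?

5^1 ≡ 5 (mod 203)
5^2 ≡ 5^2 = 25 ≡ 25 (mod 203)
5^4 ≡ 25^2 = 625 ≡ 16 (mod 203)
5^8 ≡ 16^2 = 256 ≡ 53 (mod 203)
5^16 ≡ 53^2 = 2809 ≡ 170 (mod 203)
5^32 ≡ 170^2 = 28900 ≡ 74 (mod 203)
5^64 ≡ 74^2 = 5476 ≡ 198 (mod 203)
5^128 ≡ 198^2 = 39204 ≡ 25 (mod 203)
202 = 128 + 64 + 8 + 2 in binary powers of 2.
So 5^202 ≡ 25 · 198 · 53 · 25 ≡ 23 (mod 203).
Since 23 ≠ 1, base 5 is a Fermat witness: 203 is composite.

23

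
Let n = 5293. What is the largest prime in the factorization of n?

5293 = 67 · 79
79 is prime.
So 5293 = 67 · 79; the largest prime factor is 79.

79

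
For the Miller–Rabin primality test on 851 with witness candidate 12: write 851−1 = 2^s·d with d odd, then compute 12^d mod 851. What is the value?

851 − 1 = 850 = 2^1 · 425, so d = 425.
12^1 ≡ 12 (mod 851)
12^2 ≡ 12^2 = 144 ≡ 144 (mod 851)
12^4 ≡ 144^2 = 20736 ≡ 312 (mod 851)
12^8 ≡ 312^2 = 97344 ≡ 330 (mod 851)
12^16 ≡ 330^2 = 108900 ≡ 823 (mod 851)
12^32 ≡ 823^2 = 677329 ≡ 784 (mod 851)
12^64 ≡ 784^2 = 614656 ≡ 234 (mod 851)
12^128 ≡ 234^2 = 54756 ≡ 292 (mod 851)
12^256 ≡ 292^2 = 85264 ≡ 164 (mod 851)
425 = 256 + 128 + 32 + 8 + 1 in binary powers of 2.
So 12^425 ≡ 164 · 292 · 784 · 330 · 12 ≡ 292 (mod 851).
Squaring chain: 292; never reaches −1, so base 12 is a Miller–Rabin witness that 851 is composite.

292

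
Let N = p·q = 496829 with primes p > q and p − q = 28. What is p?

719

Since p = q + 28, we have 496829 = q(q + 28), so q² + 28q − 496829 = 0.
Discriminant: 28² + 4·496829 = 784 + 1987316 = 1988100; √1988100 = 1410.
q = (−28 + 1410)/2 = 691, and p = q + 28 = 719.
Check: 691 · 719 = 496829.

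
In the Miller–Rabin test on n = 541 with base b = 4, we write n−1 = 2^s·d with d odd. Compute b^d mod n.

541 − 1 = 540 = 2^2 · 135, so d = 135.
4^1 ≡ 4 (mod 541)
4^2 ≡ 4^2 = 16 ≡ 16 (mod 541)
4^4 ≡ 16^2 = 256 ≡ 256 (mod 541)
4^8 ≡ 256^2 = 65536 ≡ 75 (mod 541)
4^16 ≡ 75^2 = 5625 ≡ 215 (mod 541)
4^32 ≡ 215^2 = 46225 ≡ 240 (mod 541)
4^64 ≡ 240^2 = 57600 ≡ 254 (mod 541)
4^128 ≡ 254^2 = 64516 ≡ 137 (mod 541)
135 = 128 + 4 + 2 + 1 in binary powers of 2.
So 4^135 ≡ 137 · 256 · 16 · 4 ≡ 540 (mod 541).
Since 4^d ≡ 540 (mod 541), base 4 does not prove 541 composite.

540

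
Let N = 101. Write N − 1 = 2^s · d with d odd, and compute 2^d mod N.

101 − 1 = 100 = 2^2 · 25, so d = 25.
2^1 ≡ 2 (mod 101)
2^2 ≡ 2^2 = 4 ≡ 4 (mod 101)
2^4 ≡ 4^2 = 16 ≡ 16 (mod 101)
2^8 ≡ 16^2 = 256 ≡ 54 (mod 101)
2^16 ≡ 54^2 = 2916 ≡ 88 (mod 101)
25 = 16 + 8 + 1 in binary powers of 2.
So 2^25 ≡ 88 · 54 · 2 ≡ 10 (mod 101).
Squaring chain: 10 → 100; reaches −1, so base 2 does not prove 101 composite.

10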